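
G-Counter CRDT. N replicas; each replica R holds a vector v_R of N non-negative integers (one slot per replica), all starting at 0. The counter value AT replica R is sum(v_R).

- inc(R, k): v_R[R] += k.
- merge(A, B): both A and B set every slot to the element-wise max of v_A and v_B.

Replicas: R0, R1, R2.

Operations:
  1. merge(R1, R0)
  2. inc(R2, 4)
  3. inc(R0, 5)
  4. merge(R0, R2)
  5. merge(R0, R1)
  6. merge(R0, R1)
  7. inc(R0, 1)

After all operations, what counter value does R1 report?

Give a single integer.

Answer: 9

Derivation:
Op 1: merge R1<->R0 -> R1=(0,0,0) R0=(0,0,0)
Op 2: inc R2 by 4 -> R2=(0,0,4) value=4
Op 3: inc R0 by 5 -> R0=(5,0,0) value=5
Op 4: merge R0<->R2 -> R0=(5,0,4) R2=(5,0,4)
Op 5: merge R0<->R1 -> R0=(5,0,4) R1=(5,0,4)
Op 6: merge R0<->R1 -> R0=(5,0,4) R1=(5,0,4)
Op 7: inc R0 by 1 -> R0=(6,0,4) value=10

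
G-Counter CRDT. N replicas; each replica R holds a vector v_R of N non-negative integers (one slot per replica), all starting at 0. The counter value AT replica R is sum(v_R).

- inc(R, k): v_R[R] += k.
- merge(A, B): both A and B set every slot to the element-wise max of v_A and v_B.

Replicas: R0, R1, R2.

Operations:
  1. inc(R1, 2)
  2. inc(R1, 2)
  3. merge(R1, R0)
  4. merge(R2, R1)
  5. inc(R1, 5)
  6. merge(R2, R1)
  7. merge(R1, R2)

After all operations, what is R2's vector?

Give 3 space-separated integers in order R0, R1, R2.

Answer: 0 9 0

Derivation:
Op 1: inc R1 by 2 -> R1=(0,2,0) value=2
Op 2: inc R1 by 2 -> R1=(0,4,0) value=4
Op 3: merge R1<->R0 -> R1=(0,4,0) R0=(0,4,0)
Op 4: merge R2<->R1 -> R2=(0,4,0) R1=(0,4,0)
Op 5: inc R1 by 5 -> R1=(0,9,0) value=9
Op 6: merge R2<->R1 -> R2=(0,9,0) R1=(0,9,0)
Op 7: merge R1<->R2 -> R1=(0,9,0) R2=(0,9,0)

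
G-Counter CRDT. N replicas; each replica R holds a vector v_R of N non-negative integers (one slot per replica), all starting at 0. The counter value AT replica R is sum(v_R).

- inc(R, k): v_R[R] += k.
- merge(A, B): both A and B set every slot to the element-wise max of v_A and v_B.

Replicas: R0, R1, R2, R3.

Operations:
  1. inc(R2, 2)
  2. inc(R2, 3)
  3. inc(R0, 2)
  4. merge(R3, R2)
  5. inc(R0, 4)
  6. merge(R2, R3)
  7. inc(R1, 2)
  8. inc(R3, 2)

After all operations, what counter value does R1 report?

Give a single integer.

Op 1: inc R2 by 2 -> R2=(0,0,2,0) value=2
Op 2: inc R2 by 3 -> R2=(0,0,5,0) value=5
Op 3: inc R0 by 2 -> R0=(2,0,0,0) value=2
Op 4: merge R3<->R2 -> R3=(0,0,5,0) R2=(0,0,5,0)
Op 5: inc R0 by 4 -> R0=(6,0,0,0) value=6
Op 6: merge R2<->R3 -> R2=(0,0,5,0) R3=(0,0,5,0)
Op 7: inc R1 by 2 -> R1=(0,2,0,0) value=2
Op 8: inc R3 by 2 -> R3=(0,0,5,2) value=7

Answer: 2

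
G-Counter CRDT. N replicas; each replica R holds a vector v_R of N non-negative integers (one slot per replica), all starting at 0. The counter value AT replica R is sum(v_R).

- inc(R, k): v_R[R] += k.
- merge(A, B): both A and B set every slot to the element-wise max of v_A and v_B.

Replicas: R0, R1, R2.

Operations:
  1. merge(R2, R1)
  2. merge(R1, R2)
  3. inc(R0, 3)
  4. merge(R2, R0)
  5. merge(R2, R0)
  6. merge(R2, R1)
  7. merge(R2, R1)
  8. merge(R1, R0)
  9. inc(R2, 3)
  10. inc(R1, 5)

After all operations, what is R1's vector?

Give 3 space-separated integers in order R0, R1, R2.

Answer: 3 5 0

Derivation:
Op 1: merge R2<->R1 -> R2=(0,0,0) R1=(0,0,0)
Op 2: merge R1<->R2 -> R1=(0,0,0) R2=(0,0,0)
Op 3: inc R0 by 3 -> R0=(3,0,0) value=3
Op 4: merge R2<->R0 -> R2=(3,0,0) R0=(3,0,0)
Op 5: merge R2<->R0 -> R2=(3,0,0) R0=(3,0,0)
Op 6: merge R2<->R1 -> R2=(3,0,0) R1=(3,0,0)
Op 7: merge R2<->R1 -> R2=(3,0,0) R1=(3,0,0)
Op 8: merge R1<->R0 -> R1=(3,0,0) R0=(3,0,0)
Op 9: inc R2 by 3 -> R2=(3,0,3) value=6
Op 10: inc R1 by 5 -> R1=(3,5,0) value=8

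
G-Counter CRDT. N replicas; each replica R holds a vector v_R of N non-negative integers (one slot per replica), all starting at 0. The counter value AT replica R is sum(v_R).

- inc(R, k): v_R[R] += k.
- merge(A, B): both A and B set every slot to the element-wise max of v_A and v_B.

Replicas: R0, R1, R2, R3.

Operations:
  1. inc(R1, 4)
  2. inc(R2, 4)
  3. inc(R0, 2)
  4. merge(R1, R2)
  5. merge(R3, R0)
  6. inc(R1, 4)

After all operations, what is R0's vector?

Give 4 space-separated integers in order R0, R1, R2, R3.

Op 1: inc R1 by 4 -> R1=(0,4,0,0) value=4
Op 2: inc R2 by 4 -> R2=(0,0,4,0) value=4
Op 3: inc R0 by 2 -> R0=(2,0,0,0) value=2
Op 4: merge R1<->R2 -> R1=(0,4,4,0) R2=(0,4,4,0)
Op 5: merge R3<->R0 -> R3=(2,0,0,0) R0=(2,0,0,0)
Op 6: inc R1 by 4 -> R1=(0,8,4,0) value=12

Answer: 2 0 0 0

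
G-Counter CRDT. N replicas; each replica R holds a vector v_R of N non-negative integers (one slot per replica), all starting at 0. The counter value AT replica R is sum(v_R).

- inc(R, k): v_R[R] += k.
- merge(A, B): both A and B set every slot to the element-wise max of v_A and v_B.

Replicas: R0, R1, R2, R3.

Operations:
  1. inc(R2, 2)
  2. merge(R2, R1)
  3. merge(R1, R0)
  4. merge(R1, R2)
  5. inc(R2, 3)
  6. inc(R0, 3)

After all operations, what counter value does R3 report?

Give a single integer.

Answer: 0

Derivation:
Op 1: inc R2 by 2 -> R2=(0,0,2,0) value=2
Op 2: merge R2<->R1 -> R2=(0,0,2,0) R1=(0,0,2,0)
Op 3: merge R1<->R0 -> R1=(0,0,2,0) R0=(0,0,2,0)
Op 4: merge R1<->R2 -> R1=(0,0,2,0) R2=(0,0,2,0)
Op 5: inc R2 by 3 -> R2=(0,0,5,0) value=5
Op 6: inc R0 by 3 -> R0=(3,0,2,0) value=5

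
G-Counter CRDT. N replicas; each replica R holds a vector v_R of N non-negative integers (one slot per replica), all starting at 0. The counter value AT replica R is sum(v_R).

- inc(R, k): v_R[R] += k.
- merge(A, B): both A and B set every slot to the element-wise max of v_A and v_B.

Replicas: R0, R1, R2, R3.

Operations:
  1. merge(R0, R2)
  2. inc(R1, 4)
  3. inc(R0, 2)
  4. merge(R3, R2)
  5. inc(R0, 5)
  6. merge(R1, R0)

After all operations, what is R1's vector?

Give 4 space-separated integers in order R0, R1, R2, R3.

Answer: 7 4 0 0

Derivation:
Op 1: merge R0<->R2 -> R0=(0,0,0,0) R2=(0,0,0,0)
Op 2: inc R1 by 4 -> R1=(0,4,0,0) value=4
Op 3: inc R0 by 2 -> R0=(2,0,0,0) value=2
Op 4: merge R3<->R2 -> R3=(0,0,0,0) R2=(0,0,0,0)
Op 5: inc R0 by 5 -> R0=(7,0,0,0) value=7
Op 6: merge R1<->R0 -> R1=(7,4,0,0) R0=(7,4,0,0)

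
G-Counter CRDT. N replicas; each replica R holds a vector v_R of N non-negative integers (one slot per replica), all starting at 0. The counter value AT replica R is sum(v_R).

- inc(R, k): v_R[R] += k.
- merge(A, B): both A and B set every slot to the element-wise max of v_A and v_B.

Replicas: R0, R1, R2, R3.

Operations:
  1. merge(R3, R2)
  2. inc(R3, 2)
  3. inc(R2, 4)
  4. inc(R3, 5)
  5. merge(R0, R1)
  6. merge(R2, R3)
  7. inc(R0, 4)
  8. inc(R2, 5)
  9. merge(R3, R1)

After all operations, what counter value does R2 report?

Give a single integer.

Answer: 16

Derivation:
Op 1: merge R3<->R2 -> R3=(0,0,0,0) R2=(0,0,0,0)
Op 2: inc R3 by 2 -> R3=(0,0,0,2) value=2
Op 3: inc R2 by 4 -> R2=(0,0,4,0) value=4
Op 4: inc R3 by 5 -> R3=(0,0,0,7) value=7
Op 5: merge R0<->R1 -> R0=(0,0,0,0) R1=(0,0,0,0)
Op 6: merge R2<->R3 -> R2=(0,0,4,7) R3=(0,0,4,7)
Op 7: inc R0 by 4 -> R0=(4,0,0,0) value=4
Op 8: inc R2 by 5 -> R2=(0,0,9,7) value=16
Op 9: merge R3<->R1 -> R3=(0,0,4,7) R1=(0,0,4,7)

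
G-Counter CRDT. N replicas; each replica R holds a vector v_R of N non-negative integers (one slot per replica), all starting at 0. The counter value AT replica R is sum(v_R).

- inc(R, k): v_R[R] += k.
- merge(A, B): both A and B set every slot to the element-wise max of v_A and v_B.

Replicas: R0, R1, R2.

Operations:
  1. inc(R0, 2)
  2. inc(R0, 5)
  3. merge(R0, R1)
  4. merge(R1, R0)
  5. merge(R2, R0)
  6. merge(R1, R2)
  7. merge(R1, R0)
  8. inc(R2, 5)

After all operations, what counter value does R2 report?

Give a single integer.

Answer: 12

Derivation:
Op 1: inc R0 by 2 -> R0=(2,0,0) value=2
Op 2: inc R0 by 5 -> R0=(7,0,0) value=7
Op 3: merge R0<->R1 -> R0=(7,0,0) R1=(7,0,0)
Op 4: merge R1<->R0 -> R1=(7,0,0) R0=(7,0,0)
Op 5: merge R2<->R0 -> R2=(7,0,0) R0=(7,0,0)
Op 6: merge R1<->R2 -> R1=(7,0,0) R2=(7,0,0)
Op 7: merge R1<->R0 -> R1=(7,0,0) R0=(7,0,0)
Op 8: inc R2 by 5 -> R2=(7,0,5) value=12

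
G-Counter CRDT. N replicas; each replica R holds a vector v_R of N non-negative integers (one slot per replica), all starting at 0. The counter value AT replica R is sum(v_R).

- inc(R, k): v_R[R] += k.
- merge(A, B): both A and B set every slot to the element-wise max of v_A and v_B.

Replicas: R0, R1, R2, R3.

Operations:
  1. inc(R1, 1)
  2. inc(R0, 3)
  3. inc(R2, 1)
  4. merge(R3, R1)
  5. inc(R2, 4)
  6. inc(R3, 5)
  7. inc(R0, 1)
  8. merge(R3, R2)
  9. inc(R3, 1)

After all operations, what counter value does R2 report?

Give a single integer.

Answer: 11

Derivation:
Op 1: inc R1 by 1 -> R1=(0,1,0,0) value=1
Op 2: inc R0 by 3 -> R0=(3,0,0,0) value=3
Op 3: inc R2 by 1 -> R2=(0,0,1,0) value=1
Op 4: merge R3<->R1 -> R3=(0,1,0,0) R1=(0,1,0,0)
Op 5: inc R2 by 4 -> R2=(0,0,5,0) value=5
Op 6: inc R3 by 5 -> R3=(0,1,0,5) value=6
Op 7: inc R0 by 1 -> R0=(4,0,0,0) value=4
Op 8: merge R3<->R2 -> R3=(0,1,5,5) R2=(0,1,5,5)
Op 9: inc R3 by 1 -> R3=(0,1,5,6) value=12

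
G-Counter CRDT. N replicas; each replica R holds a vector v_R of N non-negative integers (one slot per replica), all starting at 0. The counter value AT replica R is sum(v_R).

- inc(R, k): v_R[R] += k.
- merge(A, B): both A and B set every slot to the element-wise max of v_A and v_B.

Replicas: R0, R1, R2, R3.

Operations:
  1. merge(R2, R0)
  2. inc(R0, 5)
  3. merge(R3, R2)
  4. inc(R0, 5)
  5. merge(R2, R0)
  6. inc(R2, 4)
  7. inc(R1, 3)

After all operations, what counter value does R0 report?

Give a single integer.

Answer: 10

Derivation:
Op 1: merge R2<->R0 -> R2=(0,0,0,0) R0=(0,0,0,0)
Op 2: inc R0 by 5 -> R0=(5,0,0,0) value=5
Op 3: merge R3<->R2 -> R3=(0,0,0,0) R2=(0,0,0,0)
Op 4: inc R0 by 5 -> R0=(10,0,0,0) value=10
Op 5: merge R2<->R0 -> R2=(10,0,0,0) R0=(10,0,0,0)
Op 6: inc R2 by 4 -> R2=(10,0,4,0) value=14
Op 7: inc R1 by 3 -> R1=(0,3,0,0) value=3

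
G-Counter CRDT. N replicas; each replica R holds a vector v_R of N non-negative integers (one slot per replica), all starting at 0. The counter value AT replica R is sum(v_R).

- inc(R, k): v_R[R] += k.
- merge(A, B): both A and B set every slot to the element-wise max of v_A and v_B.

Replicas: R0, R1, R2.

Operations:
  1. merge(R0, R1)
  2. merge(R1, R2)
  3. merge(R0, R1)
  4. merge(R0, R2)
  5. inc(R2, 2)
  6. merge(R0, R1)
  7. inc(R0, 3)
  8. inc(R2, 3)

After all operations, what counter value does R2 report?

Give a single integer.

Op 1: merge R0<->R1 -> R0=(0,0,0) R1=(0,0,0)
Op 2: merge R1<->R2 -> R1=(0,0,0) R2=(0,0,0)
Op 3: merge R0<->R1 -> R0=(0,0,0) R1=(0,0,0)
Op 4: merge R0<->R2 -> R0=(0,0,0) R2=(0,0,0)
Op 5: inc R2 by 2 -> R2=(0,0,2) value=2
Op 6: merge R0<->R1 -> R0=(0,0,0) R1=(0,0,0)
Op 7: inc R0 by 3 -> R0=(3,0,0) value=3
Op 8: inc R2 by 3 -> R2=(0,0,5) value=5

Answer: 5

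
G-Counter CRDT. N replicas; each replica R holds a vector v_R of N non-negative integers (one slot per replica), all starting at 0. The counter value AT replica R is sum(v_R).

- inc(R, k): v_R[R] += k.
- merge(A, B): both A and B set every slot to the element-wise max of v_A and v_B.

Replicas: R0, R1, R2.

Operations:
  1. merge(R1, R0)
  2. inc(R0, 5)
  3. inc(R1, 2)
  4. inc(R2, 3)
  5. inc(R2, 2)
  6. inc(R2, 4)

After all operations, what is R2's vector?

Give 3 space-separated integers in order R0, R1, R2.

Answer: 0 0 9

Derivation:
Op 1: merge R1<->R0 -> R1=(0,0,0) R0=(0,0,0)
Op 2: inc R0 by 5 -> R0=(5,0,0) value=5
Op 3: inc R1 by 2 -> R1=(0,2,0) value=2
Op 4: inc R2 by 3 -> R2=(0,0,3) value=3
Op 5: inc R2 by 2 -> R2=(0,0,5) value=5
Op 6: inc R2 by 4 -> R2=(0,0,9) value=9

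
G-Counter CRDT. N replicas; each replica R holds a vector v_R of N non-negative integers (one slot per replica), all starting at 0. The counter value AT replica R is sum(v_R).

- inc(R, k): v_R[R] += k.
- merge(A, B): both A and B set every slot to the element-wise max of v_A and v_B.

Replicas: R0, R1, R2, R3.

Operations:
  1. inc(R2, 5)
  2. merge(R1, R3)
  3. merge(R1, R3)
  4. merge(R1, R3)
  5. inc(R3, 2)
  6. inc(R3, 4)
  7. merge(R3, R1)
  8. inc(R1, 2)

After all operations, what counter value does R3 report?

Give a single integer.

Answer: 6

Derivation:
Op 1: inc R2 by 5 -> R2=(0,0,5,0) value=5
Op 2: merge R1<->R3 -> R1=(0,0,0,0) R3=(0,0,0,0)
Op 3: merge R1<->R3 -> R1=(0,0,0,0) R3=(0,0,0,0)
Op 4: merge R1<->R3 -> R1=(0,0,0,0) R3=(0,0,0,0)
Op 5: inc R3 by 2 -> R3=(0,0,0,2) value=2
Op 6: inc R3 by 4 -> R3=(0,0,0,6) value=6
Op 7: merge R3<->R1 -> R3=(0,0,0,6) R1=(0,0,0,6)
Op 8: inc R1 by 2 -> R1=(0,2,0,6) value=8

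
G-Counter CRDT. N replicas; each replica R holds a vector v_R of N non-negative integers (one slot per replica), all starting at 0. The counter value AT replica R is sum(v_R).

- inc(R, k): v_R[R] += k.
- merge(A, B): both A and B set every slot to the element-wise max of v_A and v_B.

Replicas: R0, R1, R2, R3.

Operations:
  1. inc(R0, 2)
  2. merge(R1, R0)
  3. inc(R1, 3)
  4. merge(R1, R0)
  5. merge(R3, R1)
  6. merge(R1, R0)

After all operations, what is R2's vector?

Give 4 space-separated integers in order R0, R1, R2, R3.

Op 1: inc R0 by 2 -> R0=(2,0,0,0) value=2
Op 2: merge R1<->R0 -> R1=(2,0,0,0) R0=(2,0,0,0)
Op 3: inc R1 by 3 -> R1=(2,3,0,0) value=5
Op 4: merge R1<->R0 -> R1=(2,3,0,0) R0=(2,3,0,0)
Op 5: merge R3<->R1 -> R3=(2,3,0,0) R1=(2,3,0,0)
Op 6: merge R1<->R0 -> R1=(2,3,0,0) R0=(2,3,0,0)

Answer: 0 0 0 0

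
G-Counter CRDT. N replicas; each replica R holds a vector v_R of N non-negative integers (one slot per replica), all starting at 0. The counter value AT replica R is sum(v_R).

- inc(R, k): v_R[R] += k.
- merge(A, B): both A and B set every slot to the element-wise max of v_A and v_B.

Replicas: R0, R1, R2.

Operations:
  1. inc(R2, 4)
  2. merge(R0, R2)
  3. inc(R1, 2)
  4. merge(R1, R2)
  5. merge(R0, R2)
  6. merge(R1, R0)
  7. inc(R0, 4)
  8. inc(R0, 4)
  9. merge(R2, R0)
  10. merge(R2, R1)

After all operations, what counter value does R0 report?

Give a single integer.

Op 1: inc R2 by 4 -> R2=(0,0,4) value=4
Op 2: merge R0<->R2 -> R0=(0,0,4) R2=(0,0,4)
Op 3: inc R1 by 2 -> R1=(0,2,0) value=2
Op 4: merge R1<->R2 -> R1=(0,2,4) R2=(0,2,4)
Op 5: merge R0<->R2 -> R0=(0,2,4) R2=(0,2,4)
Op 6: merge R1<->R0 -> R1=(0,2,4) R0=(0,2,4)
Op 7: inc R0 by 4 -> R0=(4,2,4) value=10
Op 8: inc R0 by 4 -> R0=(8,2,4) value=14
Op 9: merge R2<->R0 -> R2=(8,2,4) R0=(8,2,4)
Op 10: merge R2<->R1 -> R2=(8,2,4) R1=(8,2,4)

Answer: 14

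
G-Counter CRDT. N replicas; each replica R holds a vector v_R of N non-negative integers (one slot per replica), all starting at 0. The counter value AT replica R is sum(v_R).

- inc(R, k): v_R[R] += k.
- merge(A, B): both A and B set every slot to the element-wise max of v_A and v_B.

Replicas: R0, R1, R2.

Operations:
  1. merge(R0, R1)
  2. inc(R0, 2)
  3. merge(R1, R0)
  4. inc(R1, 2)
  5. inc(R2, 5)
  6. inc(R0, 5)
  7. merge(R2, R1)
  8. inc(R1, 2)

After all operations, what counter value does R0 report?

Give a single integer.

Op 1: merge R0<->R1 -> R0=(0,0,0) R1=(0,0,0)
Op 2: inc R0 by 2 -> R0=(2,0,0) value=2
Op 3: merge R1<->R0 -> R1=(2,0,0) R0=(2,0,0)
Op 4: inc R1 by 2 -> R1=(2,2,0) value=4
Op 5: inc R2 by 5 -> R2=(0,0,5) value=5
Op 6: inc R0 by 5 -> R0=(7,0,0) value=7
Op 7: merge R2<->R1 -> R2=(2,2,5) R1=(2,2,5)
Op 8: inc R1 by 2 -> R1=(2,4,5) value=11

Answer: 7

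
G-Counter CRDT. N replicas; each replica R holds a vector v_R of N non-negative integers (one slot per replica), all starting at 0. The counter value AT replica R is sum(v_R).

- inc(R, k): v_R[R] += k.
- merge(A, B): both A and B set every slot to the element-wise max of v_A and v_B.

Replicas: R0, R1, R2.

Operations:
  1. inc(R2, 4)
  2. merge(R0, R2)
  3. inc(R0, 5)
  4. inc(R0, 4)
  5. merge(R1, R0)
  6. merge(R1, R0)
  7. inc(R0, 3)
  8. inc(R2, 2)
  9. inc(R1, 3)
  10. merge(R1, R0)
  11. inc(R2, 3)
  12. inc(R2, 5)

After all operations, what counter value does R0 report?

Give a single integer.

Answer: 19

Derivation:
Op 1: inc R2 by 4 -> R2=(0,0,4) value=4
Op 2: merge R0<->R2 -> R0=(0,0,4) R2=(0,0,4)
Op 3: inc R0 by 5 -> R0=(5,0,4) value=9
Op 4: inc R0 by 4 -> R0=(9,0,4) value=13
Op 5: merge R1<->R0 -> R1=(9,0,4) R0=(9,0,4)
Op 6: merge R1<->R0 -> R1=(9,0,4) R0=(9,0,4)
Op 7: inc R0 by 3 -> R0=(12,0,4) value=16
Op 8: inc R2 by 2 -> R2=(0,0,6) value=6
Op 9: inc R1 by 3 -> R1=(9,3,4) value=16
Op 10: merge R1<->R0 -> R1=(12,3,4) R0=(12,3,4)
Op 11: inc R2 by 3 -> R2=(0,0,9) value=9
Op 12: inc R2 by 5 -> R2=(0,0,14) value=14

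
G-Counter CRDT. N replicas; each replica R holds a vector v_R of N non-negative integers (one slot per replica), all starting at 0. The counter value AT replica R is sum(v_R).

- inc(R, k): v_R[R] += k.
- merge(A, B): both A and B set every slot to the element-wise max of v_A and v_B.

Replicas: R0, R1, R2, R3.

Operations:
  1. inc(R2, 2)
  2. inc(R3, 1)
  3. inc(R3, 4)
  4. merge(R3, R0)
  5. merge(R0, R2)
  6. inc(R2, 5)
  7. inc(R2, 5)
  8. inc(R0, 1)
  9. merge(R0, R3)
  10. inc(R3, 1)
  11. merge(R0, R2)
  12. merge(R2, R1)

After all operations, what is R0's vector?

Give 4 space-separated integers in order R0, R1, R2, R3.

Op 1: inc R2 by 2 -> R2=(0,0,2,0) value=2
Op 2: inc R3 by 1 -> R3=(0,0,0,1) value=1
Op 3: inc R3 by 4 -> R3=(0,0,0,5) value=5
Op 4: merge R3<->R0 -> R3=(0,0,0,5) R0=(0,0,0,5)
Op 5: merge R0<->R2 -> R0=(0,0,2,5) R2=(0,0,2,5)
Op 6: inc R2 by 5 -> R2=(0,0,7,5) value=12
Op 7: inc R2 by 5 -> R2=(0,0,12,5) value=17
Op 8: inc R0 by 1 -> R0=(1,0,2,5) value=8
Op 9: merge R0<->R3 -> R0=(1,0,2,5) R3=(1,0,2,5)
Op 10: inc R3 by 1 -> R3=(1,0,2,6) value=9
Op 11: merge R0<->R2 -> R0=(1,0,12,5) R2=(1,0,12,5)
Op 12: merge R2<->R1 -> R2=(1,0,12,5) R1=(1,0,12,5)

Answer: 1 0 12 5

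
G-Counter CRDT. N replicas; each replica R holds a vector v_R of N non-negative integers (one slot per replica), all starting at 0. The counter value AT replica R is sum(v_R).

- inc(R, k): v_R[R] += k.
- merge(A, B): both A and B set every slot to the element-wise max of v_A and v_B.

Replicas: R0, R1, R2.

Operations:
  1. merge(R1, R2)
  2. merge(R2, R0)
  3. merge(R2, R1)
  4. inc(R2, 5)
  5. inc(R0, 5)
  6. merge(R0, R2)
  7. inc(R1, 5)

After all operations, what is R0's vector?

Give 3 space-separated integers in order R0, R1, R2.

Answer: 5 0 5

Derivation:
Op 1: merge R1<->R2 -> R1=(0,0,0) R2=(0,0,0)
Op 2: merge R2<->R0 -> R2=(0,0,0) R0=(0,0,0)
Op 3: merge R2<->R1 -> R2=(0,0,0) R1=(0,0,0)
Op 4: inc R2 by 5 -> R2=(0,0,5) value=5
Op 5: inc R0 by 5 -> R0=(5,0,0) value=5
Op 6: merge R0<->R2 -> R0=(5,0,5) R2=(5,0,5)
Op 7: inc R1 by 5 -> R1=(0,5,0) value=5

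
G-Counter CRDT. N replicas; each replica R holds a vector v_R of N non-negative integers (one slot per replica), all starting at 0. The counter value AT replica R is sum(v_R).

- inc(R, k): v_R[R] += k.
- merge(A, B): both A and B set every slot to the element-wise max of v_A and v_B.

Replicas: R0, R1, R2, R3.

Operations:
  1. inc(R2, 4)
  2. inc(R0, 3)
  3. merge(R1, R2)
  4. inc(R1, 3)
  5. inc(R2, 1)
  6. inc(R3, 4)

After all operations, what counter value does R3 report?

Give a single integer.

Op 1: inc R2 by 4 -> R2=(0,0,4,0) value=4
Op 2: inc R0 by 3 -> R0=(3,0,0,0) value=3
Op 3: merge R1<->R2 -> R1=(0,0,4,0) R2=(0,0,4,0)
Op 4: inc R1 by 3 -> R1=(0,3,4,0) value=7
Op 5: inc R2 by 1 -> R2=(0,0,5,0) value=5
Op 6: inc R3 by 4 -> R3=(0,0,0,4) value=4

Answer: 4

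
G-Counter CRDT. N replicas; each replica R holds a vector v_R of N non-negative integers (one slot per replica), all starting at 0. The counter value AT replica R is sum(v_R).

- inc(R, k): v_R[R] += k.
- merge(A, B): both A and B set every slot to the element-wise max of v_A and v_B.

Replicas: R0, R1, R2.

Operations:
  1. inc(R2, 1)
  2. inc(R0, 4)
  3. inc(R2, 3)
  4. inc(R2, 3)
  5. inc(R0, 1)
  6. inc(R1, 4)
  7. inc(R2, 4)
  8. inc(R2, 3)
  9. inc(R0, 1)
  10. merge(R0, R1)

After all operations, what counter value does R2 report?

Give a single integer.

Answer: 14

Derivation:
Op 1: inc R2 by 1 -> R2=(0,0,1) value=1
Op 2: inc R0 by 4 -> R0=(4,0,0) value=4
Op 3: inc R2 by 3 -> R2=(0,0,4) value=4
Op 4: inc R2 by 3 -> R2=(0,0,7) value=7
Op 5: inc R0 by 1 -> R0=(5,0,0) value=5
Op 6: inc R1 by 4 -> R1=(0,4,0) value=4
Op 7: inc R2 by 4 -> R2=(0,0,11) value=11
Op 8: inc R2 by 3 -> R2=(0,0,14) value=14
Op 9: inc R0 by 1 -> R0=(6,0,0) value=6
Op 10: merge R0<->R1 -> R0=(6,4,0) R1=(6,4,0)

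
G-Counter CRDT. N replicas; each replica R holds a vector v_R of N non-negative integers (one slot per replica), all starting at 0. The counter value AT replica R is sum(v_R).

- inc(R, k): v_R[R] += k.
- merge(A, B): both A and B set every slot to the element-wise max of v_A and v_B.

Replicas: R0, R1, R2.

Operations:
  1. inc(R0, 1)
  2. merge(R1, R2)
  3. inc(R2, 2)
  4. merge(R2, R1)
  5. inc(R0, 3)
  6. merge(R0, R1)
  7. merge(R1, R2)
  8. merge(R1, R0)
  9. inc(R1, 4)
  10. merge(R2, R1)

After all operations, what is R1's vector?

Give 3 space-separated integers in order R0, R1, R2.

Op 1: inc R0 by 1 -> R0=(1,0,0) value=1
Op 2: merge R1<->R2 -> R1=(0,0,0) R2=(0,0,0)
Op 3: inc R2 by 2 -> R2=(0,0,2) value=2
Op 4: merge R2<->R1 -> R2=(0,0,2) R1=(0,0,2)
Op 5: inc R0 by 3 -> R0=(4,0,0) value=4
Op 6: merge R0<->R1 -> R0=(4,0,2) R1=(4,0,2)
Op 7: merge R1<->R2 -> R1=(4,0,2) R2=(4,0,2)
Op 8: merge R1<->R0 -> R1=(4,0,2) R0=(4,0,2)
Op 9: inc R1 by 4 -> R1=(4,4,2) value=10
Op 10: merge R2<->R1 -> R2=(4,4,2) R1=(4,4,2)

Answer: 4 4 2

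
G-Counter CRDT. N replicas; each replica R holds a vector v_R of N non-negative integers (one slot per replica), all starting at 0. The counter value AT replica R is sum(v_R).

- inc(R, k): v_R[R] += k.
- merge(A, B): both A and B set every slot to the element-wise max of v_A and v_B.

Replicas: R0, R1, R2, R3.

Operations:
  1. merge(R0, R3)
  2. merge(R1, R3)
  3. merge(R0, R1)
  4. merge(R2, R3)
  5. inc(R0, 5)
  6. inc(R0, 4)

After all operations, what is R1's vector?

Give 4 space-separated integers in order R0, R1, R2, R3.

Answer: 0 0 0 0

Derivation:
Op 1: merge R0<->R3 -> R0=(0,0,0,0) R3=(0,0,0,0)
Op 2: merge R1<->R3 -> R1=(0,0,0,0) R3=(0,0,0,0)
Op 3: merge R0<->R1 -> R0=(0,0,0,0) R1=(0,0,0,0)
Op 4: merge R2<->R3 -> R2=(0,0,0,0) R3=(0,0,0,0)
Op 5: inc R0 by 5 -> R0=(5,0,0,0) value=5
Op 6: inc R0 by 4 -> R0=(9,0,0,0) value=9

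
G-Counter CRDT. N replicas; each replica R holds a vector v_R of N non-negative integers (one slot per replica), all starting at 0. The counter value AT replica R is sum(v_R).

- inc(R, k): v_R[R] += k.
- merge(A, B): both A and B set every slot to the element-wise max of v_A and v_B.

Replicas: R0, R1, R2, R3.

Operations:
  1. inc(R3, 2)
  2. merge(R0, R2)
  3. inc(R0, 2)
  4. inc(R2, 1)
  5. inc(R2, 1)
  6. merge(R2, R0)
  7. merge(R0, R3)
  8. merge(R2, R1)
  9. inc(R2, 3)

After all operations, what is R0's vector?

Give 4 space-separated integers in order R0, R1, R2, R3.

Answer: 2 0 2 2

Derivation:
Op 1: inc R3 by 2 -> R3=(0,0,0,2) value=2
Op 2: merge R0<->R2 -> R0=(0,0,0,0) R2=(0,0,0,0)
Op 3: inc R0 by 2 -> R0=(2,0,0,0) value=2
Op 4: inc R2 by 1 -> R2=(0,0,1,0) value=1
Op 5: inc R2 by 1 -> R2=(0,0,2,0) value=2
Op 6: merge R2<->R0 -> R2=(2,0,2,0) R0=(2,0,2,0)
Op 7: merge R0<->R3 -> R0=(2,0,2,2) R3=(2,0,2,2)
Op 8: merge R2<->R1 -> R2=(2,0,2,0) R1=(2,0,2,0)
Op 9: inc R2 by 3 -> R2=(2,0,5,0) value=7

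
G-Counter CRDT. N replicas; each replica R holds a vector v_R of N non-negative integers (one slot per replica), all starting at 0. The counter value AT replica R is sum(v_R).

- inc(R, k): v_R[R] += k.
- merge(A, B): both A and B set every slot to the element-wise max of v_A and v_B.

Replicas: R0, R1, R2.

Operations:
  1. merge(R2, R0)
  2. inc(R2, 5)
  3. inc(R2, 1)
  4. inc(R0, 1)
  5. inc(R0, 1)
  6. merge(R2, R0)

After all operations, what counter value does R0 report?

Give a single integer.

Op 1: merge R2<->R0 -> R2=(0,0,0) R0=(0,0,0)
Op 2: inc R2 by 5 -> R2=(0,0,5) value=5
Op 3: inc R2 by 1 -> R2=(0,0,6) value=6
Op 4: inc R0 by 1 -> R0=(1,0,0) value=1
Op 5: inc R0 by 1 -> R0=(2,0,0) value=2
Op 6: merge R2<->R0 -> R2=(2,0,6) R0=(2,0,6)

Answer: 8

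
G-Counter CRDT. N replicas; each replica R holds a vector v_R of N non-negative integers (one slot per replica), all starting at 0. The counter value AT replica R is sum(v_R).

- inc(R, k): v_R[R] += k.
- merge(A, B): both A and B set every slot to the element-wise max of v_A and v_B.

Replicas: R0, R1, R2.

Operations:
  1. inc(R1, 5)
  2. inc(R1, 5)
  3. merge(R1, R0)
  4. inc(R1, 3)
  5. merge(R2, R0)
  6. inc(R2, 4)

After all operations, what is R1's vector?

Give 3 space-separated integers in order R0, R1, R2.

Answer: 0 13 0

Derivation:
Op 1: inc R1 by 5 -> R1=(0,5,0) value=5
Op 2: inc R1 by 5 -> R1=(0,10,0) value=10
Op 3: merge R1<->R0 -> R1=(0,10,0) R0=(0,10,0)
Op 4: inc R1 by 3 -> R1=(0,13,0) value=13
Op 5: merge R2<->R0 -> R2=(0,10,0) R0=(0,10,0)
Op 6: inc R2 by 4 -> R2=(0,10,4) value=14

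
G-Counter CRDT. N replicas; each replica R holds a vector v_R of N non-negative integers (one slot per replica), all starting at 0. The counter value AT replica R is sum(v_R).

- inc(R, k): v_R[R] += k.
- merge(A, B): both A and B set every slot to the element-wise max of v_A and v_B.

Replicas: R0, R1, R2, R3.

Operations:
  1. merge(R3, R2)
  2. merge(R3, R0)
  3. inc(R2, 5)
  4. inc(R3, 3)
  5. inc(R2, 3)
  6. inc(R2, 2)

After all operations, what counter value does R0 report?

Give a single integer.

Op 1: merge R3<->R2 -> R3=(0,0,0,0) R2=(0,0,0,0)
Op 2: merge R3<->R0 -> R3=(0,0,0,0) R0=(0,0,0,0)
Op 3: inc R2 by 5 -> R2=(0,0,5,0) value=5
Op 4: inc R3 by 3 -> R3=(0,0,0,3) value=3
Op 5: inc R2 by 3 -> R2=(0,0,8,0) value=8
Op 6: inc R2 by 2 -> R2=(0,0,10,0) value=10

Answer: 0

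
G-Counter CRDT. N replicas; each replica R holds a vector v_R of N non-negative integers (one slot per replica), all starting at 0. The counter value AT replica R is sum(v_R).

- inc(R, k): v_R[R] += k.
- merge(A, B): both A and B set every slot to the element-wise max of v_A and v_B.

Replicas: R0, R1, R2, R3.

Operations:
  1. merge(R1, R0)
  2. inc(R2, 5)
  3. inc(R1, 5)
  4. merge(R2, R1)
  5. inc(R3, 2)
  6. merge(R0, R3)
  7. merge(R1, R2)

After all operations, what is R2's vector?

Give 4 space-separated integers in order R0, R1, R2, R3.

Op 1: merge R1<->R0 -> R1=(0,0,0,0) R0=(0,0,0,0)
Op 2: inc R2 by 5 -> R2=(0,0,5,0) value=5
Op 3: inc R1 by 5 -> R1=(0,5,0,0) value=5
Op 4: merge R2<->R1 -> R2=(0,5,5,0) R1=(0,5,5,0)
Op 5: inc R3 by 2 -> R3=(0,0,0,2) value=2
Op 6: merge R0<->R3 -> R0=(0,0,0,2) R3=(0,0,0,2)
Op 7: merge R1<->R2 -> R1=(0,5,5,0) R2=(0,5,5,0)

Answer: 0 5 5 0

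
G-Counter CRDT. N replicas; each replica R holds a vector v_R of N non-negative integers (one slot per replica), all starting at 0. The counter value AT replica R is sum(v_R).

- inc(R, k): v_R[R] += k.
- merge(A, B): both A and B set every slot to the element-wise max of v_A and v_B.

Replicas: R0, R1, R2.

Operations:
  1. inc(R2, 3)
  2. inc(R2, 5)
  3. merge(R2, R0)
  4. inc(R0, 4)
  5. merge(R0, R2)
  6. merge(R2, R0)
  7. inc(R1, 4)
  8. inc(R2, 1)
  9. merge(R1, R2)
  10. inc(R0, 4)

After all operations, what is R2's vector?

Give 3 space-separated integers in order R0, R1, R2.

Answer: 4 4 9

Derivation:
Op 1: inc R2 by 3 -> R2=(0,0,3) value=3
Op 2: inc R2 by 5 -> R2=(0,0,8) value=8
Op 3: merge R2<->R0 -> R2=(0,0,8) R0=(0,0,8)
Op 4: inc R0 by 4 -> R0=(4,0,8) value=12
Op 5: merge R0<->R2 -> R0=(4,0,8) R2=(4,0,8)
Op 6: merge R2<->R0 -> R2=(4,0,8) R0=(4,0,8)
Op 7: inc R1 by 4 -> R1=(0,4,0) value=4
Op 8: inc R2 by 1 -> R2=(4,0,9) value=13
Op 9: merge R1<->R2 -> R1=(4,4,9) R2=(4,4,9)
Op 10: inc R0 by 4 -> R0=(8,0,8) value=16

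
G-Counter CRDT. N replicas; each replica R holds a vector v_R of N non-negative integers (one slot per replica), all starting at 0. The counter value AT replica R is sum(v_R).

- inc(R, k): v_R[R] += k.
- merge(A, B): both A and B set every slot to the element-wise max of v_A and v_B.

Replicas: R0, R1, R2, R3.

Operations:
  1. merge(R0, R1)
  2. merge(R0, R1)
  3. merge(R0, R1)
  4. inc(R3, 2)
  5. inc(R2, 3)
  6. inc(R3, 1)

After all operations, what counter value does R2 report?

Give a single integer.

Answer: 3

Derivation:
Op 1: merge R0<->R1 -> R0=(0,0,0,0) R1=(0,0,0,0)
Op 2: merge R0<->R1 -> R0=(0,0,0,0) R1=(0,0,0,0)
Op 3: merge R0<->R1 -> R0=(0,0,0,0) R1=(0,0,0,0)
Op 4: inc R3 by 2 -> R3=(0,0,0,2) value=2
Op 5: inc R2 by 3 -> R2=(0,0,3,0) value=3
Op 6: inc R3 by 1 -> R3=(0,0,0,3) value=3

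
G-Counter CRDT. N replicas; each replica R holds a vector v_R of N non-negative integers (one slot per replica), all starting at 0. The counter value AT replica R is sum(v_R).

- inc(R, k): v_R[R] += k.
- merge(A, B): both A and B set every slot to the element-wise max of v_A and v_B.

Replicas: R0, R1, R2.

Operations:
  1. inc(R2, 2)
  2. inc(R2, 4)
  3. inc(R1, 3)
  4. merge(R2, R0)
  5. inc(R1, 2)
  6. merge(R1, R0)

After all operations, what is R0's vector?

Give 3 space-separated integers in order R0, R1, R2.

Answer: 0 5 6

Derivation:
Op 1: inc R2 by 2 -> R2=(0,0,2) value=2
Op 2: inc R2 by 4 -> R2=(0,0,6) value=6
Op 3: inc R1 by 3 -> R1=(0,3,0) value=3
Op 4: merge R2<->R0 -> R2=(0,0,6) R0=(0,0,6)
Op 5: inc R1 by 2 -> R1=(0,5,0) value=5
Op 6: merge R1<->R0 -> R1=(0,5,6) R0=(0,5,6)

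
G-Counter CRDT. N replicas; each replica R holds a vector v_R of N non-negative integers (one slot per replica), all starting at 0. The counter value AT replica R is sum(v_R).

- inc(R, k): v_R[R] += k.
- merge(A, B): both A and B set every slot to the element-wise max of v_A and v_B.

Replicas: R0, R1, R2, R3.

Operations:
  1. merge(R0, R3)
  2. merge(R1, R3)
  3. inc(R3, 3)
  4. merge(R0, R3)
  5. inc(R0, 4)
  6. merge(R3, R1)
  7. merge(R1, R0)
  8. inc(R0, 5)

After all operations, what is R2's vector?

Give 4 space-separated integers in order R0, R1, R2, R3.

Op 1: merge R0<->R3 -> R0=(0,0,0,0) R3=(0,0,0,0)
Op 2: merge R1<->R3 -> R1=(0,0,0,0) R3=(0,0,0,0)
Op 3: inc R3 by 3 -> R3=(0,0,0,3) value=3
Op 4: merge R0<->R3 -> R0=(0,0,0,3) R3=(0,0,0,3)
Op 5: inc R0 by 4 -> R0=(4,0,0,3) value=7
Op 6: merge R3<->R1 -> R3=(0,0,0,3) R1=(0,0,0,3)
Op 7: merge R1<->R0 -> R1=(4,0,0,3) R0=(4,0,0,3)
Op 8: inc R0 by 5 -> R0=(9,0,0,3) value=12

Answer: 0 0 0 0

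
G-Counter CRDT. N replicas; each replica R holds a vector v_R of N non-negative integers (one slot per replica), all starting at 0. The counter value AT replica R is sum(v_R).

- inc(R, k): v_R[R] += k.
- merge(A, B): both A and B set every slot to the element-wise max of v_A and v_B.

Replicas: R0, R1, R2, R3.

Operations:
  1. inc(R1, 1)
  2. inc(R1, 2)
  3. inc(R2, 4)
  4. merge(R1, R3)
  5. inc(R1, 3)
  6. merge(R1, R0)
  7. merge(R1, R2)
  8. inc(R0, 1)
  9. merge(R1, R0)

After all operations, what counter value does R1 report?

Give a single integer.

Answer: 11

Derivation:
Op 1: inc R1 by 1 -> R1=(0,1,0,0) value=1
Op 2: inc R1 by 2 -> R1=(0,3,0,0) value=3
Op 3: inc R2 by 4 -> R2=(0,0,4,0) value=4
Op 4: merge R1<->R3 -> R1=(0,3,0,0) R3=(0,3,0,0)
Op 5: inc R1 by 3 -> R1=(0,6,0,0) value=6
Op 6: merge R1<->R0 -> R1=(0,6,0,0) R0=(0,6,0,0)
Op 7: merge R1<->R2 -> R1=(0,6,4,0) R2=(0,6,4,0)
Op 8: inc R0 by 1 -> R0=(1,6,0,0) value=7
Op 9: merge R1<->R0 -> R1=(1,6,4,0) R0=(1,6,4,0)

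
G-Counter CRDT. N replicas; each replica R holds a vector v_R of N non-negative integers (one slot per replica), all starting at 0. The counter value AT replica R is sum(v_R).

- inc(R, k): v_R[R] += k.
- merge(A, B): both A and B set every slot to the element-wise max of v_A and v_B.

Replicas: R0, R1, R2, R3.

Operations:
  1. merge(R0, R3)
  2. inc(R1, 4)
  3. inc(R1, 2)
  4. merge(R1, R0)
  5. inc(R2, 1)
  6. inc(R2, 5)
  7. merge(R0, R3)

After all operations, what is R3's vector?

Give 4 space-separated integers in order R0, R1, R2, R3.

Op 1: merge R0<->R3 -> R0=(0,0,0,0) R3=(0,0,0,0)
Op 2: inc R1 by 4 -> R1=(0,4,0,0) value=4
Op 3: inc R1 by 2 -> R1=(0,6,0,0) value=6
Op 4: merge R1<->R0 -> R1=(0,6,0,0) R0=(0,6,0,0)
Op 5: inc R2 by 1 -> R2=(0,0,1,0) value=1
Op 6: inc R2 by 5 -> R2=(0,0,6,0) value=6
Op 7: merge R0<->R3 -> R0=(0,6,0,0) R3=(0,6,0,0)

Answer: 0 6 0 0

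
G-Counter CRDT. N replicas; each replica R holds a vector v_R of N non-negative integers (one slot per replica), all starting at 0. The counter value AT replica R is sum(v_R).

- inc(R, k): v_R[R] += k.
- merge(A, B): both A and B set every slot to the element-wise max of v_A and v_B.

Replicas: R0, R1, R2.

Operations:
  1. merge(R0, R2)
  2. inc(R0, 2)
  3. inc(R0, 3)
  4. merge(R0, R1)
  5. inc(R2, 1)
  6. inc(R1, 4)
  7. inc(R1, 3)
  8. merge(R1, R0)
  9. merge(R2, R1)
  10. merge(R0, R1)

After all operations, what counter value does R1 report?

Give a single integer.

Answer: 13

Derivation:
Op 1: merge R0<->R2 -> R0=(0,0,0) R2=(0,0,0)
Op 2: inc R0 by 2 -> R0=(2,0,0) value=2
Op 3: inc R0 by 3 -> R0=(5,0,0) value=5
Op 4: merge R0<->R1 -> R0=(5,0,0) R1=(5,0,0)
Op 5: inc R2 by 1 -> R2=(0,0,1) value=1
Op 6: inc R1 by 4 -> R1=(5,4,0) value=9
Op 7: inc R1 by 3 -> R1=(5,7,0) value=12
Op 8: merge R1<->R0 -> R1=(5,7,0) R0=(5,7,0)
Op 9: merge R2<->R1 -> R2=(5,7,1) R1=(5,7,1)
Op 10: merge R0<->R1 -> R0=(5,7,1) R1=(5,7,1)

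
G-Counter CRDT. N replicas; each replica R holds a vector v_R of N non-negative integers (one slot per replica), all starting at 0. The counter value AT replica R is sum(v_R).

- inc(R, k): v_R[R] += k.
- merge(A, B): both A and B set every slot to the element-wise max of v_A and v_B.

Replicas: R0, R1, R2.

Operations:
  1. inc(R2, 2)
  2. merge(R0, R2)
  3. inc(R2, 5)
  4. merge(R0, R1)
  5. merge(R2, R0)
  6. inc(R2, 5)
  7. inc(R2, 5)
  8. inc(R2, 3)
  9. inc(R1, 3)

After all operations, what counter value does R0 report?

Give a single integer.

Op 1: inc R2 by 2 -> R2=(0,0,2) value=2
Op 2: merge R0<->R2 -> R0=(0,0,2) R2=(0,0,2)
Op 3: inc R2 by 5 -> R2=(0,0,7) value=7
Op 4: merge R0<->R1 -> R0=(0,0,2) R1=(0,0,2)
Op 5: merge R2<->R0 -> R2=(0,0,7) R0=(0,0,7)
Op 6: inc R2 by 5 -> R2=(0,0,12) value=12
Op 7: inc R2 by 5 -> R2=(0,0,17) value=17
Op 8: inc R2 by 3 -> R2=(0,0,20) value=20
Op 9: inc R1 by 3 -> R1=(0,3,2) value=5

Answer: 7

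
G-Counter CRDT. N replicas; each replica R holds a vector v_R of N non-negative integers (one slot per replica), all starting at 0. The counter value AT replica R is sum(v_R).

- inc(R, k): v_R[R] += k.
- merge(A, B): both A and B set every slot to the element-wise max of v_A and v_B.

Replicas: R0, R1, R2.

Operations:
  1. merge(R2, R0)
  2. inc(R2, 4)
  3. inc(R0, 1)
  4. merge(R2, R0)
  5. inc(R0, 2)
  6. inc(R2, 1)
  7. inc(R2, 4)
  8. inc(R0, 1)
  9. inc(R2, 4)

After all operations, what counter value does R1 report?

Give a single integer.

Answer: 0

Derivation:
Op 1: merge R2<->R0 -> R2=(0,0,0) R0=(0,0,0)
Op 2: inc R2 by 4 -> R2=(0,0,4) value=4
Op 3: inc R0 by 1 -> R0=(1,0,0) value=1
Op 4: merge R2<->R0 -> R2=(1,0,4) R0=(1,0,4)
Op 5: inc R0 by 2 -> R0=(3,0,4) value=7
Op 6: inc R2 by 1 -> R2=(1,0,5) value=6
Op 7: inc R2 by 4 -> R2=(1,0,9) value=10
Op 8: inc R0 by 1 -> R0=(4,0,4) value=8
Op 9: inc R2 by 4 -> R2=(1,0,13) value=14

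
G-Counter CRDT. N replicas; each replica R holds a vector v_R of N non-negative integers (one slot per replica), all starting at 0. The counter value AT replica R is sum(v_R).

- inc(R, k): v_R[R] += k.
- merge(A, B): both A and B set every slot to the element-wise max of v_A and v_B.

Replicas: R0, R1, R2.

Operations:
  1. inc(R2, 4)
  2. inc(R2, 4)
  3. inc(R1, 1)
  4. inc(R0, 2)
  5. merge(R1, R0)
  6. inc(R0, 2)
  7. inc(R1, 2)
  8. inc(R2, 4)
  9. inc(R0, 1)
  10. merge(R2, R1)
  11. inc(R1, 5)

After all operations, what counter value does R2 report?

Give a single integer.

Op 1: inc R2 by 4 -> R2=(0,0,4) value=4
Op 2: inc R2 by 4 -> R2=(0,0,8) value=8
Op 3: inc R1 by 1 -> R1=(0,1,0) value=1
Op 4: inc R0 by 2 -> R0=(2,0,0) value=2
Op 5: merge R1<->R0 -> R1=(2,1,0) R0=(2,1,0)
Op 6: inc R0 by 2 -> R0=(4,1,0) value=5
Op 7: inc R1 by 2 -> R1=(2,3,0) value=5
Op 8: inc R2 by 4 -> R2=(0,0,12) value=12
Op 9: inc R0 by 1 -> R0=(5,1,0) value=6
Op 10: merge R2<->R1 -> R2=(2,3,12) R1=(2,3,12)
Op 11: inc R1 by 5 -> R1=(2,8,12) value=22

Answer: 17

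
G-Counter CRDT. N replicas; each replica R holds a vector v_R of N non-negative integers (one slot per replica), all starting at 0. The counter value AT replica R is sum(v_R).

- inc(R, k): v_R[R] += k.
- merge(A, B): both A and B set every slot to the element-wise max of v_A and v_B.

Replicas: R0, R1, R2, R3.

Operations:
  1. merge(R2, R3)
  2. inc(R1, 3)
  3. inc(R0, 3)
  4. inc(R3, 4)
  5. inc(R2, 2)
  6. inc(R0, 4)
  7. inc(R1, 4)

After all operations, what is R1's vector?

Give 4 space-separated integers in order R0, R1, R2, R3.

Answer: 0 7 0 0

Derivation:
Op 1: merge R2<->R3 -> R2=(0,0,0,0) R3=(0,0,0,0)
Op 2: inc R1 by 3 -> R1=(0,3,0,0) value=3
Op 3: inc R0 by 3 -> R0=(3,0,0,0) value=3
Op 4: inc R3 by 4 -> R3=(0,0,0,4) value=4
Op 5: inc R2 by 2 -> R2=(0,0,2,0) value=2
Op 6: inc R0 by 4 -> R0=(7,0,0,0) value=7
Op 7: inc R1 by 4 -> R1=(0,7,0,0) value=7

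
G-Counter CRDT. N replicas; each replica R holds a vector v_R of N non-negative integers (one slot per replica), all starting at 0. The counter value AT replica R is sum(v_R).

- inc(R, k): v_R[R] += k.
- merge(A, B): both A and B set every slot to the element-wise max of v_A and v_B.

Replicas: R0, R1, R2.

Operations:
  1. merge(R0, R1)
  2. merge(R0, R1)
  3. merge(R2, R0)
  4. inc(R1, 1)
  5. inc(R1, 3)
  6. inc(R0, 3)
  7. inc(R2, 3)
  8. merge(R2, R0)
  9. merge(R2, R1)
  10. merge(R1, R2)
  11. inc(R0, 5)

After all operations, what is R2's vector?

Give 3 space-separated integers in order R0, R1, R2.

Answer: 3 4 3

Derivation:
Op 1: merge R0<->R1 -> R0=(0,0,0) R1=(0,0,0)
Op 2: merge R0<->R1 -> R0=(0,0,0) R1=(0,0,0)
Op 3: merge R2<->R0 -> R2=(0,0,0) R0=(0,0,0)
Op 4: inc R1 by 1 -> R1=(0,1,0) value=1
Op 5: inc R1 by 3 -> R1=(0,4,0) value=4
Op 6: inc R0 by 3 -> R0=(3,0,0) value=3
Op 7: inc R2 by 3 -> R2=(0,0,3) value=3
Op 8: merge R2<->R0 -> R2=(3,0,3) R0=(3,0,3)
Op 9: merge R2<->R1 -> R2=(3,4,3) R1=(3,4,3)
Op 10: merge R1<->R2 -> R1=(3,4,3) R2=(3,4,3)
Op 11: inc R0 by 5 -> R0=(8,0,3) value=11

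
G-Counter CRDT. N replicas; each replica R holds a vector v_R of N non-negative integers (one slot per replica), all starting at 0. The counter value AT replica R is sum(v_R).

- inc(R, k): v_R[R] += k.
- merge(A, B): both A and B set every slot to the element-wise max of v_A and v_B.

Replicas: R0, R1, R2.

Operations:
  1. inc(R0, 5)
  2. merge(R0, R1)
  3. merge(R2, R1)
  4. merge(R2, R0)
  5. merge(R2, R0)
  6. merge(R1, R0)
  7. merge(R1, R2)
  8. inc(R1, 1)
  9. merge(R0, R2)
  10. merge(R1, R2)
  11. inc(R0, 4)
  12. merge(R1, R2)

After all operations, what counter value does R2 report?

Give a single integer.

Answer: 6

Derivation:
Op 1: inc R0 by 5 -> R0=(5,0,0) value=5
Op 2: merge R0<->R1 -> R0=(5,0,0) R1=(5,0,0)
Op 3: merge R2<->R1 -> R2=(5,0,0) R1=(5,0,0)
Op 4: merge R2<->R0 -> R2=(5,0,0) R0=(5,0,0)
Op 5: merge R2<->R0 -> R2=(5,0,0) R0=(5,0,0)
Op 6: merge R1<->R0 -> R1=(5,0,0) R0=(5,0,0)
Op 7: merge R1<->R2 -> R1=(5,0,0) R2=(5,0,0)
Op 8: inc R1 by 1 -> R1=(5,1,0) value=6
Op 9: merge R0<->R2 -> R0=(5,0,0) R2=(5,0,0)
Op 10: merge R1<->R2 -> R1=(5,1,0) R2=(5,1,0)
Op 11: inc R0 by 4 -> R0=(9,0,0) value=9
Op 12: merge R1<->R2 -> R1=(5,1,0) R2=(5,1,0)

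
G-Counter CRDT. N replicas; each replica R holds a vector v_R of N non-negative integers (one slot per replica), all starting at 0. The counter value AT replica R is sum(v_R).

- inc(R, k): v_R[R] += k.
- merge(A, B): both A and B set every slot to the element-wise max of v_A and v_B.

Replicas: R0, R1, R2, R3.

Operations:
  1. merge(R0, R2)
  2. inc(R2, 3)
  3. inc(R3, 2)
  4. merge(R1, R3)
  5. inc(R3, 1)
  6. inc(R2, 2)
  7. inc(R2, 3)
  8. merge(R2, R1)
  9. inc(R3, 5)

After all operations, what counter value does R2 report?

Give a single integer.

Op 1: merge R0<->R2 -> R0=(0,0,0,0) R2=(0,0,0,0)
Op 2: inc R2 by 3 -> R2=(0,0,3,0) value=3
Op 3: inc R3 by 2 -> R3=(0,0,0,2) value=2
Op 4: merge R1<->R3 -> R1=(0,0,0,2) R3=(0,0,0,2)
Op 5: inc R3 by 1 -> R3=(0,0,0,3) value=3
Op 6: inc R2 by 2 -> R2=(0,0,5,0) value=5
Op 7: inc R2 by 3 -> R2=(0,0,8,0) value=8
Op 8: merge R2<->R1 -> R2=(0,0,8,2) R1=(0,0,8,2)
Op 9: inc R3 by 5 -> R3=(0,0,0,8) value=8

Answer: 10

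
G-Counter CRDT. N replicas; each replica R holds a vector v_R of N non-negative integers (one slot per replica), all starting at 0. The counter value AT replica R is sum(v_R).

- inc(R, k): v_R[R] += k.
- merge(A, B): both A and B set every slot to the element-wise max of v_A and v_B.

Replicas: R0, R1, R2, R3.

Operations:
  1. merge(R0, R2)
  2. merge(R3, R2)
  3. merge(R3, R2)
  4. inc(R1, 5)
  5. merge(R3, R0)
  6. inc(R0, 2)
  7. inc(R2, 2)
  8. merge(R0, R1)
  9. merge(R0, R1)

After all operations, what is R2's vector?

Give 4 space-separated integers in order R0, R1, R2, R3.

Op 1: merge R0<->R2 -> R0=(0,0,0,0) R2=(0,0,0,0)
Op 2: merge R3<->R2 -> R3=(0,0,0,0) R2=(0,0,0,0)
Op 3: merge R3<->R2 -> R3=(0,0,0,0) R2=(0,0,0,0)
Op 4: inc R1 by 5 -> R1=(0,5,0,0) value=5
Op 5: merge R3<->R0 -> R3=(0,0,0,0) R0=(0,0,0,0)
Op 6: inc R0 by 2 -> R0=(2,0,0,0) value=2
Op 7: inc R2 by 2 -> R2=(0,0,2,0) value=2
Op 8: merge R0<->R1 -> R0=(2,5,0,0) R1=(2,5,0,0)
Op 9: merge R0<->R1 -> R0=(2,5,0,0) R1=(2,5,0,0)

Answer: 0 0 2 0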